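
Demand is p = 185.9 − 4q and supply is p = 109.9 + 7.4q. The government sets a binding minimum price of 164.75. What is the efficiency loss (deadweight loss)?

Competitive equilibrium: 185.9 − 4q = 109.9 + 7.4q → q* = 6.6667, p* = 159.2333.
At the floor p = 164.75, quantity demanded = (185.9 − 164.75)/4 = 5.2875.
Sellers' marginal cost at q' = 5.2875: 109.9 + 7.4·5.2875 = 149.0275.
Δq = 6.6667 − 5.2875 = 1.3792; wedge = 164.75 − 149.0275 = 15.7225.
DWL = ½ × 1.3792 × 15.7225 = 10.84.

10.84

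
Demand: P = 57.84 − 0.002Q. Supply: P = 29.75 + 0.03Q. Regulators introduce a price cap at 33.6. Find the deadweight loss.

8987.50

Competitive equilibrium: 57.84 − 0.002Q = 29.75 + 0.03Q → Q* = 877.8125, P* = 56.08438.
At the ceiling P = 33.6, quantity supplied = (33.6 − 29.75)/0.03 = 128.33333.
Willingness to pay at Q' = 128.33333: 57.84 − 0.002·128.33333 = 57.58333.
ΔQ = 877.8125 − 128.33333 = 749.47917; wedge = 57.58333 − 33.6 = 23.98333.
DWL = ½ × 749.47917 × 23.98333 = 8987.50.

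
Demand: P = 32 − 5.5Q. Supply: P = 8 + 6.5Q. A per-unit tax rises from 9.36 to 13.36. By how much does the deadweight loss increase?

Competitive equilibrium: 32 − 5.5Q = 8 + 6.5Q → Q* = 2, P* = 21.
For a per-unit tax t: ΔQ = t/12, so DWL = ½·t·(t/12) = t²/24.
At t = 9.36: DWL = 3.65. At t = 13.36: DWL = 7.437.
Increase = 7.437 − 3.65 = 3.79.

3.79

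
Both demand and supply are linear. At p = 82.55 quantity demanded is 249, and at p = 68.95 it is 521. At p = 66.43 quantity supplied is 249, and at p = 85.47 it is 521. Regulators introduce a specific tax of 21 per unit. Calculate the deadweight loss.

1837.50

Demand slope = (68.95 − 82.55)/(521 − 249) = −0.05, so p = 95 − 0.05q.
Supply slope = (85.47 − 66.43)/(521 − 249) = 0.07, so p = 49 + 0.07q.
Competitive equilibrium: 95 − 0.05q = 49 + 0.07q → q* = 383.3333, p* = 75.8333.
With the tax, the buyer price exceeds the seller price by 21: (95 − 0.05q) − (49 + 0.07q) = 21 → q' = 208.3333.
Δq = 383.3333 − 208.3333 = 175; the wedge equals the tax, 21.
Deadweight loss = ½ × 175 × 21 = 1837.50.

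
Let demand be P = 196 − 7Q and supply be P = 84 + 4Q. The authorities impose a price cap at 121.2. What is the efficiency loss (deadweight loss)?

4.28

Competitive equilibrium: 196 − 7Q = 84 + 4Q → Q* = 10.1818, P* = 124.7273.
At the ceiling P = 121.2, quantity supplied = (121.2 − 84)/4 = 9.3.
Willingness to pay at Q' = 9.3: 196 − 7·9.3 = 130.9.
ΔQ = 10.1818 − 9.3 = 0.8818; wedge = 130.9 − 121.2 = 9.7.
Welfare loss = ½ × 0.8818 × 9.7 = 4.28.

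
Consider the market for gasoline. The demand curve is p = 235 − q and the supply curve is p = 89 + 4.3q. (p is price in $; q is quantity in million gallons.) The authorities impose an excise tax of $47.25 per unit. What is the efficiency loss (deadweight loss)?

Competitive equilibrium: 235 − q = 89 + 4.3q → q* = 27.5472, p* = 207.4528.
With the tax, the buyer price exceeds the seller price by 47.25: (235 − q) − (89 + 4.3q) = 47.25 → q' = 18.6321.
Δq = 27.5472 − 18.6321 = 8.9151; the wedge equals the tax, 47.25.
DWL = ½ × 8.9151 × 47.25 = $210.62 million.

$210.62 million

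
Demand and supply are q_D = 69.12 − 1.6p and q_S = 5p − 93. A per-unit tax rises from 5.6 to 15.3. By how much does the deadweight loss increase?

In inverse form: demand p = 43.2 − 0.625q, supply p = 18.6 + 0.2q.
Competitive equilibrium: 43.2 − 0.625q = 18.6 + 0.2q → q* = 29.8182, p* = 24.5636.
For a per-unit tax t: Δq = t/0.825, so DWL = ½·t·(t/0.825) = t²/1.65.
At t = 5.6: DWL = 19.006. At t = 15.3: DWL = 141.873.
Increase = 141.873 − 19.006 = 122.87.

122.87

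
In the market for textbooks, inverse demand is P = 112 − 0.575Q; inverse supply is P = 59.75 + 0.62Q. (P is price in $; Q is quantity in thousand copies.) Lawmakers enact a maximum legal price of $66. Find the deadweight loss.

$676.29 thousand

Competitive equilibrium: 112 − 0.575Q = 59.75 + 0.62Q → Q* = 43.7238, P* = 86.8588.
At the ceiling P = 66, quantity supplied = (66 − 59.75)/0.62 = 10.0806.
Willingness to pay at Q' = 10.0806: 112 − 0.575·10.0806 = 106.2037.
ΔQ = 43.7238 − 10.0806 = 33.6432; wedge = 106.2037 − 66 = 40.2037.
Deadweight loss = ½ × 33.6432 × 40.2037 = $676.29 thousand.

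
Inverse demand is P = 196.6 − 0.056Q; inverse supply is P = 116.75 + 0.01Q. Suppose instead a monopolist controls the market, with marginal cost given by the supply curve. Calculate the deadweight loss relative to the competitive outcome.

Competitive equilibrium: 196.6 − 0.056Q = 116.75 + 0.01Q → Q* = 1209.84848, P* = 128.84848.
Marginal revenue: MR = 196.6 − 0.112Q. Set MR = MC: 196.6 − 0.112Q = 116.75 + 0.01Q → Q_m = 654.5082.
Price P_m = 196.6 − 0.056·654.5082 = 159.94754; MC(Q_m) = 116.75 + 0.01·654.5082 = 123.29508.
Competitive Q* = 1209.84848, so ΔQ = 555.34028; wedge = 159.94754 − 123.29508 = 36.65246.
DWL = ½ × 555.34028 × 36.65246 = 10177.29.

10177.29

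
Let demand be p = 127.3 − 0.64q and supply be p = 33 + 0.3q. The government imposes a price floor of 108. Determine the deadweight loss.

Competitive equilibrium: 127.3 − 0.64q = 33 + 0.3q → q* = 100.3191, p* = 63.0957.
At the floor p = 108, quantity demanded = (127.3 − 108)/0.64 = 30.1563.
Sellers' marginal cost at q' = 30.1563: 33 + 0.3·30.1563 = 42.0469.
Δq = 100.3191 − 30.1563 = 70.1628; wedge = 108 − 42.0469 = 65.9531.
DWL = ½ × 70.1628 × 65.9531 = 2313.73.

2313.73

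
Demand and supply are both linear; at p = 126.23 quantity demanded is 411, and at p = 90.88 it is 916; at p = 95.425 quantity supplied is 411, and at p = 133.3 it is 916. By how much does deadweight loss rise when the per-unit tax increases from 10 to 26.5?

2076.72

Demand slope = (90.88 − 126.23)/(916 − 411) = −0.07, so p = 155 − 0.07q.
Supply slope = (133.3 − 95.425)/(916 − 411) = 0.075, so p = 64.6 + 0.075q.
Competitive equilibrium: 155 − 0.07q = 64.6 + 0.075q → q* = 623.4483, p* = 111.3586.
For a per-unit tax t: Δq = t/0.145, so DWL = ½·t·(t/0.145) = t²/0.29.
At t = 10: DWL = 344.828. At t = 26.5: DWL = 2421.552.
Increase = 2421.552 − 344.828 = 2076.72.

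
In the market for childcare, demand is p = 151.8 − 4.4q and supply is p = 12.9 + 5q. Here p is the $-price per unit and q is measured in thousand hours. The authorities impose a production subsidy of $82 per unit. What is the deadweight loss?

$357.66 thousand

Competitive equilibrium: 151.8 − 4.4q = 12.9 + 5q → q* = 14.7766, p* = 86.783.
The subsidy lowers effective supply by 82: p = 5q − 69.1.
New quantity: 151.8 − 4.4q = 5q − 69.1 → q' = 23.5.
Overproduction Δq = 23.5 − 14.7766 = 8.7234; wedge = subsidy = 82.
DWL = ½ × 8.7234 × 82 = $357.66 thousand.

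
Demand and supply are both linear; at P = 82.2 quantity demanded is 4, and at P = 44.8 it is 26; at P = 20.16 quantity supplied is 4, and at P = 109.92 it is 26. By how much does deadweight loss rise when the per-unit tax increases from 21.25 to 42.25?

115.35

Demand slope = (44.8 − 82.2)/(26 − 4) = −1.7, so P = 89 − 1.7Q.
Supply slope = (109.92 − 20.16)/(26 − 4) = 4.08, so P = 3.84 + 4.08Q.
Competitive equilibrium: 89 − 1.7Q = 3.84 + 4.08Q → Q* = 14.7336, P* = 63.9529.
For a per-unit tax t: ΔQ = t/5.78, so DWL = ½·t·(t/5.78) = t²/11.56.
At t = 21.25: DWL = 39.063. At t = 42.25: DWL = 154.417.
Increase = 154.417 − 39.063 = 115.35.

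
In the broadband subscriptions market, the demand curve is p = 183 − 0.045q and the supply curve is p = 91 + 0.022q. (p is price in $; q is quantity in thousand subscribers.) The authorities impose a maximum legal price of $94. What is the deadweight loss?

Competitive equilibrium: 183 − 0.045q = 91 + 0.022q → q* = 1373.13433, p* = 121.20896.
At the ceiling p = 94, quantity supplied = (94 − 91)/0.022 = 136.36364.
Willingness to pay at q' = 136.36364: 183 − 0.045·136.36364 = 176.86364.
Δq = 1373.13433 − 136.36364 = 1236.77069; wedge = 176.86364 − 94 = 82.86364.
Deadweight loss = ½ × 1236.77069 × 82.86364 = $51241.66 thousand.

$51241.66 thousand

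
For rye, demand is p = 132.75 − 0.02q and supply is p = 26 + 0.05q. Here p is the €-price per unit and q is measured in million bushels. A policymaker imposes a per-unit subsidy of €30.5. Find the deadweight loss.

Competitive equilibrium: 132.75 − 0.02q = 26 + 0.05q → q* = 1525, p* = 102.25.
The subsidy lowers effective supply by 30.5: p = 0.05q − 4.5.
New quantity: 132.75 − 0.02q = 0.05q − 4.5 → q' = 1960.7143.
Overproduction Δq = 1960.7143 − 1525 = 435.7143; wedge = subsidy = 30.5.
DWL = ½ × 435.7143 × 30.5 = €6644.64 million.

€6644.64 million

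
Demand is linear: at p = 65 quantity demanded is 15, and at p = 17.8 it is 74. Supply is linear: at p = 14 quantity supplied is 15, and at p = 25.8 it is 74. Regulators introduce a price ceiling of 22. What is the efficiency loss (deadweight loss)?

60.50

Demand slope = (17.8 − 65)/(74 − 15) = −0.8, so p = 77 − 0.8q.
Supply slope = (25.8 − 14)/(74 − 15) = 0.2, so p = 11 + 0.2q.
Competitive equilibrium: 77 − 0.8q = 11 + 0.2q → q* = 66, p* = 24.2.
At the ceiling p = 22, quantity supplied = (22 − 11)/0.2 = 55.
Willingness to pay at q' = 55: 77 − 0.8·55 = 33.
Δq = 66 − 55 = 11; wedge = 33 − 22 = 11.
The triangle = ½ × 11 × 11 = 60.50.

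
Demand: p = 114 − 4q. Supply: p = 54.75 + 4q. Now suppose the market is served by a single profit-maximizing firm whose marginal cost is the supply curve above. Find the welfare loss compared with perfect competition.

24.38

Competitive equilibrium: 114 − 4q = 54.75 + 4q → q* = 7.4063, p* = 84.375.
Marginal revenue: MR = 114 − 8q. Set MR = MC: 114 − 8q = 54.75 + 4q → q_m = 4.9375.
Price p_m = 114 − 4·4.9375 = 94.25; MC(q_m) = 54.75 + 4·4.9375 = 74.5.
Competitive q* = 7.4063, so Δq = 2.4688; wedge = 94.25 − 74.5 = 19.75.
The triangle = ½ × 2.4688 × 19.75 = 24.38.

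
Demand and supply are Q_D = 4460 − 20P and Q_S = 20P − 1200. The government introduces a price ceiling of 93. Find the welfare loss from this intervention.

In inverse form: demand P = 223 − 0.05Q, supply P = 60 + 0.05Q.
Competitive equilibrium: 223 − 0.05Q = 60 + 0.05Q → Q* = 1630, P* = 141.5.
At the ceiling P = 93, quantity supplied = (93 − 60)/0.05 = 660.
Willingness to pay at Q' = 660: 223 − 0.05·660 = 190.
ΔQ = 1630 − 660 = 970; wedge = 190 − 93 = 97.
Welfare loss = ½ × 970 × 97 = 47045.

47045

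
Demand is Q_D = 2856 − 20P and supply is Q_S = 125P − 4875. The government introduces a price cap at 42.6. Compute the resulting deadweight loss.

In inverse form: demand P = 142.8 − 0.05Q, supply P = 39 + 0.008Q.
Competitive equilibrium: 142.8 − 0.05Q = 39 + 0.008Q → Q* = 1789.6552, P* = 53.3172.
At the ceiling P = 42.6, quantity supplied = (42.6 − 39)/0.008 = 450.
Willingness to pay at Q' = 450: 142.8 − 0.05·450 = 120.3.
ΔQ = 1789.6552 − 450 = 1339.6552; wedge = 120.3 − 42.6 = 77.7.
DWL = ½ × 1339.6552 × 77.7 = 52045.60.

52045.60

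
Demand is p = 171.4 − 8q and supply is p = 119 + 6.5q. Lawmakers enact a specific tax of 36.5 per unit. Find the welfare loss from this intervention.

Competitive equilibrium: 171.4 − 8q = 119 + 6.5q → q* = 3.6138, p* = 142.4897.
With the tax, the buyer price exceeds the seller price by 36.5: (171.4 − 8q) − (119 + 6.5q) = 36.5 → q' = 1.0966.
Δq = 3.6138 − 1.0966 = 2.5172; the wedge equals the tax, 36.5.
DWL = ½ × 2.5172 × 36.5 = 45.94.

45.94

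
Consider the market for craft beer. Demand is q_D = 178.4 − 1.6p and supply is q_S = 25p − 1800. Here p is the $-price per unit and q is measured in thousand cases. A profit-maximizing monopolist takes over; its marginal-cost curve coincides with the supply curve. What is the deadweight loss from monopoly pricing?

In inverse form: demand p = 111.5 − 0.625q, supply p = 72 + 0.04q.
Competitive equilibrium: 111.5 − 0.625q = 72 + 0.04q → q* = 59.3985, p* = 74.3759.
Marginal revenue: MR = 111.5 − 1.25q. Set MR = MC: 111.5 − 1.25q = 72 + 0.04q → q_m = 30.6202.
Price p_m = 111.5 − 0.625·30.6202 = 92.3624; MC(q_m) = 72 + 0.04·30.6202 = 73.2248.
Competitive q* = 59.3985, so Δq = 28.7783; wedge = 92.3624 − 73.2248 = 19.1376.
The triangle = ½ × 28.7783 × 19.1376 = $275.37 thousand.

$275.37 thousand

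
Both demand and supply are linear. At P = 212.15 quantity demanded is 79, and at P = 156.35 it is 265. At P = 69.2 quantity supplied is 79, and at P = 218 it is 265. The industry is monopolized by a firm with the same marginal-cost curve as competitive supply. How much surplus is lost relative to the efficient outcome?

1102.69

Demand slope = (156.35 − 212.15)/(265 − 79) = −0.3, so P = 235.85 − 0.3Q.
Supply slope = (218 − 69.2)/(265 − 79) = 0.8, so P = 6 + 0.8Q.
Competitive equilibrium: 235.85 − 0.3Q = 6 + 0.8Q → Q* = 208.95455, P* = 173.16364.
Marginal revenue: MR = 235.85 − 0.6Q. Set MR = MC: 235.85 − 0.6Q = 6 + 0.8Q → Q_m = 164.17857.
Price P_m = 235.85 − 0.3·164.17857 = 186.59643; MC(Q_m) = 6 + 0.8·164.17857 = 137.34286.
Competitive Q* = 208.95455, so ΔQ = 44.77598; wedge = 186.59643 − 137.34286 = 49.25357.
Deadweight loss = ½ × 44.77598 × 49.25357 = 1102.69.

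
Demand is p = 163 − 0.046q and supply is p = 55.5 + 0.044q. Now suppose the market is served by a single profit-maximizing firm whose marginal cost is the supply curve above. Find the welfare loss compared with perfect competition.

Competitive equilibrium: 163 − 0.046q = 55.5 + 0.044q → q* = 1194.4444, p* = 108.0556.
Marginal revenue: MR = 163 − 0.092q. Set MR = MC: 163 − 0.092q = 55.5 + 0.044q → q_m = 790.4412.
Price p_m = 163 − 0.046·790.4412 = 126.6397; MC(q_m) = 55.5 + 0.044·790.4412 = 90.2794.
Competitive q* = 1194.4444, so Δq = 404.0032; wedge = 126.6397 − 90.2794 = 36.3603.
DWL = ½ × 404.0032 × 36.3603 = 7344.84.

7344.84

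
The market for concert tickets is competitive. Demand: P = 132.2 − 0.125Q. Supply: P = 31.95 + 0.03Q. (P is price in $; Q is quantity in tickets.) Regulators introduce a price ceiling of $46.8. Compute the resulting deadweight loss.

$1785.24

Competitive equilibrium: 132.2 − 0.125Q = 31.95 + 0.03Q → Q* = 646.7742, P* = 51.3532.
At the ceiling P = 46.8, quantity supplied = (46.8 − 31.95)/0.03 = 495.
Willingness to pay at Q' = 495: 132.2 − 0.125·495 = 70.325.
ΔQ = 646.7742 − 495 = 151.7742; wedge = 70.325 − 46.8 = 23.525.
Deadweight loss = ½ × 151.7742 × 23.525 = $1785.24.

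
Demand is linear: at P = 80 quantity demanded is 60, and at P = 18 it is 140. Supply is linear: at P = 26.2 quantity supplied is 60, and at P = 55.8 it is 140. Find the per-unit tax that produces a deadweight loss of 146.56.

Demand slope = (18 − 80)/(140 − 60) = −0.775, so P = 126.5 − 0.775Q.
Supply slope = (55.8 − 26.2)/(140 − 60) = 0.37, so P = 4 + 0.37Q.
Competitive equilibrium: 126.5 − 0.775Q = 4 + 0.37Q → Q* = 106.9869, P* = 43.5852.
A tax t gives ΔQ = t/1.145 and wedge t, so DWL = t²/2.29.
t²/2.29 = 146.56 → t² = 335.6224 → t = 18.32.

18.32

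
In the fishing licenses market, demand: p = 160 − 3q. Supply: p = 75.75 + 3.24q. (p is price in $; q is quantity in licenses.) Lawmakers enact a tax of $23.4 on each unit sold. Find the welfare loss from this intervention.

Competitive equilibrium: 160 − 3q = 75.75 + 3.24q → q* = 13.5016, p* = 119.4952.
With the tax, the buyer price exceeds the seller price by 23.4: (160 − 3q) − (75.75 + 3.24q) = 23.4 → q' = 9.7516.
Δq = 13.5016 − 9.7516 = 3.75; the wedge equals the tax, 23.4.
The triangle = ½ × 3.75 × 23.4 = $43.875.

$43.875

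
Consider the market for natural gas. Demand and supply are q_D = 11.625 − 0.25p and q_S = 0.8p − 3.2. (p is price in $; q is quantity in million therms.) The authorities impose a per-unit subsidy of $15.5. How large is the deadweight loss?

$22.88 million

In inverse form: demand p = 46.5 − 4q, supply p = 4 + 1.25q.
Competitive equilibrium: 46.5 − 4q = 4 + 1.25q → q* = 8.0952, p* = 14.119.
The subsidy lowers effective supply by 15.5: p = 1.25q − 11.5.
New quantity: 46.5 − 4q = 1.25q − 11.5 → q' = 11.0476.
Overproduction Δq = 11.0476 − 8.0952 = 2.9524; wedge = subsidy = 15.5.
Welfare loss = ½ × 2.9524 × 15.5 = $22.88 million.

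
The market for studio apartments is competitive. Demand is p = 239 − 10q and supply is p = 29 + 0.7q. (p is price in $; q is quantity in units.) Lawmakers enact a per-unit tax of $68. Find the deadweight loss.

$216.07

Competitive equilibrium: 239 − 10q = 29 + 0.7q → q* = 19.62617, p* = 42.73832.
With the tax, the buyer price exceeds the seller price by 68: (239 − 10q) − (29 + 0.7q) = 68 → q' = 13.27103.
Δq = 19.62617 − 13.27103 = 6.35514; the wedge equals the tax, 68.
Deadweight loss = ½ × 6.35514 × 68 = $216.07.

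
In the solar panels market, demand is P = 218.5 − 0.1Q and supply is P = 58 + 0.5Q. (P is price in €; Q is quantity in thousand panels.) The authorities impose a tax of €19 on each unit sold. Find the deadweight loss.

Competitive equilibrium: 218.5 − 0.1Q = 58 + 0.5Q → Q* = 267.5, P* = 191.75.
With the tax, the buyer price exceeds the seller price by 19: (218.5 − 0.1Q) − (58 + 0.5Q) = 19 → Q' = 235.8333.
ΔQ = 267.5 − 235.8333 = 31.6667; the wedge equals the tax, 19.
Welfare loss = ½ × 31.6667 × 19 = €300.83 thousand.

€300.83 thousand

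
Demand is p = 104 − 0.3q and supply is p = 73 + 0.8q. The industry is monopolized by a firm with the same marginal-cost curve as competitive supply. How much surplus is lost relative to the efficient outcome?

Competitive equilibrium: 104 − 0.3q = 73 + 0.8q → q* = 28.1818, p* = 95.5455.
Marginal revenue: MR = 104 − 0.6q. Set MR = MC: 104 − 0.6q = 73 + 0.8q → q_m = 22.1429.
Price p_m = 104 − 0.3·22.1429 = 97.3571; MC(q_m) = 73 + 0.8·22.1429 = 90.7143.
Competitive q* = 28.1818, so Δq = 6.0389; wedge = 97.3571 − 90.7143 = 6.6428.
The triangle = ½ × 6.0389 × 6.6428 = 20.06.

20.06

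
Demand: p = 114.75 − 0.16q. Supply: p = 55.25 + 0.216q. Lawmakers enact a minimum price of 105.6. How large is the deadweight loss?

Competitive equilibrium: 114.75 − 0.16q = 55.25 + 0.216q → q* = 158.2447, p* = 89.4309.
At the floor p = 105.6, quantity demanded = (114.75 − 105.6)/0.16 = 57.1875.
Sellers' marginal cost at q' = 57.1875: 55.25 + 0.216·57.1875 = 67.6025.
Δq = 158.2447 − 57.1875 = 101.0572; wedge = 105.6 − 67.6025 = 37.9975.
The triangle = ½ × 101.0572 × 37.9975 = 1919.96.

1919.96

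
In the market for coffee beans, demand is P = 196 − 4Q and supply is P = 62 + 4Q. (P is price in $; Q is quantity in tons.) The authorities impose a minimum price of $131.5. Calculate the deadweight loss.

$1.56

Competitive equilibrium: 196 − 4Q = 62 + 4Q → Q* = 16.75, P* = 129.
At the floor P = 131.5, quantity demanded = (196 − 131.5)/4 = 16.125.
Sellers' marginal cost at Q' = 16.125: 62 + 4·16.125 = 126.5.
ΔQ = 16.75 − 16.125 = 0.625; wedge = 131.5 − 126.5 = 5.
The triangle = ½ × 0.625 × 5 = $1.56.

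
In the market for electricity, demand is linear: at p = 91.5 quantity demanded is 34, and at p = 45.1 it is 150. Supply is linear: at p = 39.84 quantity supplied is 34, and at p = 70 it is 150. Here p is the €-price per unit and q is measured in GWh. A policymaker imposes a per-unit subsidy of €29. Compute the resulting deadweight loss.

€637.12

Demand slope = (45.1 − 91.5)/(150 − 34) = −0.4, so p = 105.1 − 0.4q.
Supply slope = (70 − 39.84)/(150 − 34) = 0.26, so p = 31 + 0.26q.
Competitive equilibrium: 105.1 − 0.4q = 31 + 0.26q → q* = 112.2727, p* = 60.1909.
The subsidy lowers effective supply by 29: p = 2 + 0.26q.
New quantity: 105.1 − 0.4q = 2 + 0.26q → q' = 156.2121.
Overproduction Δq = 156.2121 − 112.2727 = 43.9394; wedge = subsidy = 29.
DWL = ½ × 43.9394 × 29 = €637.12.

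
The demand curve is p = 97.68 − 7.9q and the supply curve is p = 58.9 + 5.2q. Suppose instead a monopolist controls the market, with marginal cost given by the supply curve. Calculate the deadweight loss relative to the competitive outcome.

Competitive equilibrium: 97.68 − 7.9q = 58.9 + 5.2q → q* = 2.9603, p* = 74.2936.
Marginal revenue: MR = 97.68 − 15.8q. Set MR = MC: 97.68 − 15.8q = 58.9 + 5.2q → q_m = 1.8467.
Price p_m = 97.68 − 7.9·1.8467 = 83.0911; MC(q_m) = 58.9 + 5.2·1.8467 = 68.5028.
Competitive q* = 2.9603, so Δq = 1.1136; wedge = 83.0911 − 68.5028 = 14.5883.
DWL = ½ × 1.1136 × 14.5883 = 8.12.

8.12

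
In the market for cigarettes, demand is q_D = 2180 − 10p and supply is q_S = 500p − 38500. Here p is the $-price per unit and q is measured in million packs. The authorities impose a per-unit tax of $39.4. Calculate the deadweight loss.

In inverse form: demand p = 218 − 0.1q, supply p = 77 + 0.002q.
Competitive equilibrium: 218 − 0.1q = 77 + 0.002q → q* = 1382.3529, p* = 79.7647.
With the tax, the buyer price exceeds the seller price by 39.4: (218 − 0.1q) − (77 + 0.002q) = 39.4 → q' = 996.0784.
Δq = 1382.3529 − 996.0784 = 386.2745; the wedge equals the tax, 39.4.
Welfare loss = ½ × 386.2745 × 39.4 = $7609.61 million.

$7609.61 million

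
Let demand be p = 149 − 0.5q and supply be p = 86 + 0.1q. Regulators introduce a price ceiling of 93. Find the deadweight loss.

Competitive equilibrium: 149 − 0.5q = 86 + 0.1q → q* = 105, p* = 96.5.
At the ceiling p = 93, quantity supplied = (93 − 86)/0.1 = 70.
Willingness to pay at q' = 70: 149 − 0.5·70 = 114.
Δq = 105 − 70 = 35; wedge = 114 − 93 = 21.
DWL = ½ × 35 × 21 = 367.50.

367.50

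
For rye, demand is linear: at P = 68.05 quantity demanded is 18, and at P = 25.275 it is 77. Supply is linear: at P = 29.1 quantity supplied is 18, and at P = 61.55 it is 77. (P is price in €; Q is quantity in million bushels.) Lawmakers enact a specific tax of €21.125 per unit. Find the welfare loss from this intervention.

Demand slope = (25.275 − 68.05)/(77 − 18) = −0.725, so P = 81.1 − 0.725Q.
Supply slope = (61.55 − 29.1)/(77 − 18) = 0.55, so P = 19.2 + 0.55Q.
Competitive equilibrium: 81.1 − 0.725Q = 19.2 + 0.55Q → Q* = 48.549, P* = 45.902.
With the tax, the buyer price exceeds the seller price by 21.125: (81.1 − 0.725Q) − (19.2 + 0.55Q) = 21.125 → Q' = 31.9804.
ΔQ = 48.549 − 31.9804 = 16.5686; the wedge equals the tax, 21.125.
Deadweight loss = ½ × 16.5686 × 21.125 = €175.01 million.

€175.01 million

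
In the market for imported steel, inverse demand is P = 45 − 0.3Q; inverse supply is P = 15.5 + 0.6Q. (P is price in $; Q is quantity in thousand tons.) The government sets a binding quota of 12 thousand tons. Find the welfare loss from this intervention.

$194.27 thousand

Competitive equilibrium: 45 − 0.3Q = 15.5 + 0.6Q → Q* = 32.7778, P* = 35.1667.
At Q = 12: demand price = 45 − 0.3·12 = 41.4; supply price = 15.5 + 0.6·12 = 22.7.
ΔQ = 32.7778 − 12 = 20.7778; wedge = 41.4 − 22.7 = 18.7.
Deadweight loss = ½ × 20.7778 × 18.7 = $194.27 thousand.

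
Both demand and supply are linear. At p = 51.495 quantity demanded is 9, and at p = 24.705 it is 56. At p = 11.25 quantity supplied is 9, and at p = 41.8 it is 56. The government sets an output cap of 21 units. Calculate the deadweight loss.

Demand slope = (24.705 − 51.495)/(56 − 9) = −0.57, so p = 56.625 − 0.57q.
Supply slope = (41.8 − 11.25)/(56 − 9) = 0.65, so p = 5.4 + 0.65q.
Competitive equilibrium: 56.625 − 0.57q = 5.4 + 0.65q → q* = 41.9877, p* = 32.692.
At q = 21: demand price = 56.625 − 0.57·21 = 44.655; supply price = 5.4 + 0.65·21 = 19.05.
Δq = 41.9877 − 21 = 20.9877; wedge = 44.655 − 19.05 = 25.605.
DWL = ½ × 20.9877 × 25.605 = 268.70.

268.70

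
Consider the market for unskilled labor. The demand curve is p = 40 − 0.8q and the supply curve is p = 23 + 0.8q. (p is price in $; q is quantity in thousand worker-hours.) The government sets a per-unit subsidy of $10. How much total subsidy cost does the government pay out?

$168.75 thousand

Competitive equilibrium: 40 − 0.8q = 23 + 0.8q → q* = 10.625, p* = 31.5.
The subsidy lowers effective supply by 10: p = 13 + 0.8q.
New quantity: 40 − 0.8q = 13 + 0.8q → q' = 16.875.
Total subsidy cost = 10 × 16.875 = $168.75 thousand.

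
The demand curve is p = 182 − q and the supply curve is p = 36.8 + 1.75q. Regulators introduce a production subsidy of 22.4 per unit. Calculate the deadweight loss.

91.23

Competitive equilibrium: 182 − q = 36.8 + 1.75q → q* = 52.8, p* = 129.2.
The subsidy lowers effective supply by 22.4: p = 14.4 + 1.75q.
New quantity: 182 − q = 14.4 + 1.75q → q' = 60.9455.
Overproduction Δq = 60.9455 − 52.8 = 8.1455; wedge = subsidy = 22.4.
Deadweight loss = ½ × 8.1455 × 22.4 = 91.23.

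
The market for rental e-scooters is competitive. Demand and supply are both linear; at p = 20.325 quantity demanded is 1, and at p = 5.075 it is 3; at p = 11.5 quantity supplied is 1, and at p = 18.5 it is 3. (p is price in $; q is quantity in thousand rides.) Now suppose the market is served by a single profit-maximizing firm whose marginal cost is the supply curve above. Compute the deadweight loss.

Demand slope = (5.075 − 20.325)/(3 − 1) = −7.625, so p = 27.95 − 7.625q.
Supply slope = (18.5 − 11.5)/(3 − 1) = 3.5, so p = 8 + 3.5q.
Competitive equilibrium: 27.95 − 7.625q = 8 + 3.5q → q* = 1.7933, p* = 14.2764.
Marginal revenue: MR = 27.95 − 15.25q. Set MR = MC: 27.95 − 15.25q = 8 + 3.5q → q_m = 1.064.
Price p_m = 27.95 − 7.625·1.064 = 19.837; MC(q_m) = 8 + 3.5·1.064 = 11.724.
Competitive q* = 1.7933, so Δq = 0.7293; wedge = 19.837 − 11.724 = 8.113.
DWL = ½ × 0.7293 × 8.113 = $2.96 thousand.

$2.96 thousand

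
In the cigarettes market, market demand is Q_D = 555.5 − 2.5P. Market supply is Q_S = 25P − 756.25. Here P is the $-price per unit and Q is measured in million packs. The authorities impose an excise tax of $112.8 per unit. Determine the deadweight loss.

$14458.91 million

In inverse form: demand P = 222.2 − 0.4Q, supply P = 30.25 + 0.04Q.
Competitive equilibrium: 222.2 − 0.4Q = 30.25 + 0.04Q → Q* = 436.25, P* = 47.7.
With the tax, the buyer price exceeds the seller price by 112.8: (222.2 − 0.4Q) − (30.25 + 0.04Q) = 112.8 → Q' = 179.8864.
ΔQ = 436.25 − 179.8864 = 256.3636; the wedge equals the tax, 112.8.
DWL = ½ × 256.3636 × 112.8 = $14458.91 million.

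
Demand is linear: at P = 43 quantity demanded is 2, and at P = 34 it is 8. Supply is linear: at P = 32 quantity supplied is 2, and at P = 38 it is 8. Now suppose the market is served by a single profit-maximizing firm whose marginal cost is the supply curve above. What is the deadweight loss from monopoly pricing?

7.20

Demand slope = (34 − 43)/(8 − 2) = −1.5, so P = 46 − 1.5Q.
Supply slope = (38 − 32)/(8 − 2) = 1, so P = 30 + Q.
Competitive equilibrium: 46 − 1.5Q = 30 + Q → Q* = 6.4, P* = 36.4.
Marginal revenue: MR = 46 − 3Q. Set MR = MC: 46 − 3Q = 30 + Q → Q_m = 4.
Price P_m = 46 − 1.5·4 = 40; MC(Q_m) = 30 + 1·4 = 34.
Competitive Q* = 6.4, so ΔQ = 2.4; wedge = 40 − 34 = 6.
Deadweight loss = ½ × 2.4 × 6 = 7.20.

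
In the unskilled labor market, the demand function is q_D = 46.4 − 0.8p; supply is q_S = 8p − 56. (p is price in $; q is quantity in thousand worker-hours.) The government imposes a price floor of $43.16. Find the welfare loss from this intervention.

$437.25 thousand

In inverse form: demand p = 58 − 1.25q, supply p = 7 + 0.125q.
Competitive equilibrium: 58 − 1.25q = 7 + 0.125q → q* = 37.0909, p* = 11.6364.
At the floor p = 43.16, quantity demanded = (58 − 43.16)/1.25 = 11.872.
Sellers' marginal cost at q' = 11.872: 7 + 0.125·11.872 = 8.484.
Δq = 37.0909 − 11.872 = 25.2189; wedge = 43.16 − 8.484 = 34.676.
DWL = ½ × 25.2189 × 34.676 = $437.25 thousand.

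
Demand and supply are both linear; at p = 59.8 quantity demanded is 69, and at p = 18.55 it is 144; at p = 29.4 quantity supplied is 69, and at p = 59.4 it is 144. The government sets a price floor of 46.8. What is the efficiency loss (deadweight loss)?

33.23

Demand slope = (18.55 − 59.8)/(144 − 69) = −0.55, so p = 97.75 − 0.55q.
Supply slope = (59.4 − 29.4)/(144 − 69) = 0.4, so p = 1.8 + 0.4q.
Competitive equilibrium: 97.75 − 0.55q = 1.8 + 0.4q → q* = 101, p* = 42.2.
At the floor p = 46.8, quantity demanded = (97.75 − 46.8)/0.55 = 92.6364.
Sellers' marginal cost at q' = 92.6364: 1.8 + 0.4·92.6364 = 38.8546.
Δq = 101 − 92.6364 = 8.3636; wedge = 46.8 − 38.8546 = 7.9454.
DWL = ½ × 8.3636 × 7.9454 = 33.23.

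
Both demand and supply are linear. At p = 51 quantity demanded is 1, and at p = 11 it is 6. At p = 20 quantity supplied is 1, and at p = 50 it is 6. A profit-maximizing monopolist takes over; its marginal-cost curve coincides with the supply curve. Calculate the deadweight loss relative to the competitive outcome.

9.56

Demand slope = (11 − 51)/(6 − 1) = −8, so p = 59 − 8q.
Supply slope = (50 − 20)/(6 − 1) = 6, so p = 14 + 6q.
Competitive equilibrium: 59 − 8q = 14 + 6q → q* = 3.2143, p* = 33.2857.
Marginal revenue: MR = 59 − 16q. Set MR = MC: 59 − 16q = 14 + 6q → q_m = 2.0455.
Price p_m = 59 − 8·2.0455 = 42.636; MC(q_m) = 14 + 6·2.0455 = 26.273.
Competitive q* = 3.2143, so Δq = 1.1688; wedge = 42.636 − 26.273 = 16.363.
Deadweight loss = ½ × 1.1688 × 16.363 = 9.56.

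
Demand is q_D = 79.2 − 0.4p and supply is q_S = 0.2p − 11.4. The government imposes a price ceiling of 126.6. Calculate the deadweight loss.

In inverse form: demand p = 198 − 2.5q, supply p = 57 + 5q.
Competitive equilibrium: 198 − 2.5q = 57 + 5q → q* = 18.8, p* = 151.
At the ceiling p = 126.6, quantity supplied = (126.6 − 57)/5 = 13.92.
Willingness to pay at q' = 13.92: 198 − 2.5·13.92 = 163.2.
Δq = 18.8 − 13.92 = 4.88; wedge = 163.2 − 126.6 = 36.6.
The triangle = ½ × 4.88 × 36.6 = 89.304.

89.304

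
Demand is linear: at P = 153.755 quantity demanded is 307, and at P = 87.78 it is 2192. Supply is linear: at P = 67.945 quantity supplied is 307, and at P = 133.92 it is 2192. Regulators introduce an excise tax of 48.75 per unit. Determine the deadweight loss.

Demand slope = (87.78 − 153.755)/(2192 − 307) = −0.035, so P = 164.5 − 0.035Q.
Supply slope = (133.92 − 67.945)/(2192 − 307) = 0.035, so P = 57.2 + 0.035Q.
Competitive equilibrium: 164.5 − 0.035Q = 57.2 + 0.035Q → Q* = 1532.85714, P* = 110.85.
With the tax, the buyer price exceeds the seller price by 48.75: (164.5 − 0.035Q) − (57.2 + 0.035Q) = 48.75 → Q' = 836.42857.
ΔQ = 1532.85714 − 836.42857 = 696.42857; the wedge equals the tax, 48.75.
Deadweight loss = ½ × 696.42857 × 48.75 = 16975.45.

16975.45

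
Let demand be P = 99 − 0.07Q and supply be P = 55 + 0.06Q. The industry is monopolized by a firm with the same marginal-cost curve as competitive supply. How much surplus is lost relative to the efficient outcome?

912.15

Competitive equilibrium: 99 − 0.07Q = 55 + 0.06Q → Q* = 338.4615, P* = 75.3077.
Marginal revenue: MR = 99 − 0.14Q. Set MR = MC: 99 − 0.14Q = 55 + 0.06Q → Q_m = 220.
Price P_m = 99 − 0.07·220 = 83.6; MC(Q_m) = 55 + 0.06·220 = 68.2.
Competitive Q* = 338.4615, so ΔQ = 118.4615; wedge = 83.6 − 68.2 = 15.4.
The triangle = ½ × 118.4615 × 15.4 = 912.15.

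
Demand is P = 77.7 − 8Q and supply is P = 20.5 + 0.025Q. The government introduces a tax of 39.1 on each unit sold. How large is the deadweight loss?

95.25

Competitive equilibrium: 77.7 − 8Q = 20.5 + 0.025Q → Q* = 7.1277, P* = 20.6782.
With the tax, the buyer price exceeds the seller price by 39.1: (77.7 − 8Q) − (20.5 + 0.025Q) = 39.1 → Q' = 2.2555.
ΔQ = 7.1277 − 2.2555 = 4.8722; the wedge equals the tax, 39.1.
The triangle = ½ × 4.8722 × 39.1 = 95.25.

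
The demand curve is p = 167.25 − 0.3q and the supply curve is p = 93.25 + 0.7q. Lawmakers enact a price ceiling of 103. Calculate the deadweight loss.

1804.29

Competitive equilibrium: 167.25 − 0.3q = 93.25 + 0.7q → q* = 74, p* = 145.05.
At the ceiling p = 103, quantity supplied = (103 − 93.25)/0.7 = 13.9286.
Willingness to pay at q' = 13.9286: 167.25 − 0.3·13.9286 = 163.0714.
Δq = 74 − 13.9286 = 60.0714; wedge = 163.0714 − 103 = 60.0714.
DWL = ½ × 60.0714 × 60.0714 = 1804.29.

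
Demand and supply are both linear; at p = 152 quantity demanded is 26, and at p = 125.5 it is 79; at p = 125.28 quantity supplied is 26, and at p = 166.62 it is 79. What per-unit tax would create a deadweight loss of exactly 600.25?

Demand slope = (125.5 − 152)/(79 − 26) = −0.5, so p = 165 − 0.5q.
Supply slope = (166.62 − 125.28)/(79 − 26) = 0.78, so p = 105 + 0.78q.
Competitive equilibrium: 165 − 0.5q = 105 + 0.78q → q* = 46.875, p* = 141.5625.
A tax t gives Δq = t/1.28 and wedge t, so DWL = t²/2.56.
t²/2.56 = 600.25 → t² = 1536.64 → t = 39.2.

39.2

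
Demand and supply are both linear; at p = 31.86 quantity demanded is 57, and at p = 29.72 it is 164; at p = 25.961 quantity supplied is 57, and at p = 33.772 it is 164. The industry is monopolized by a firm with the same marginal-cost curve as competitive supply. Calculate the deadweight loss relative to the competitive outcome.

21.13

Demand slope = (29.72 − 31.86)/(164 − 57) = −0.02, so p = 33 − 0.02q.
Supply slope = (33.772 − 25.961)/(164 − 57) = 0.073, so p = 21.8 + 0.073q.
Competitive equilibrium: 33 − 0.02q = 21.8 + 0.073q → q* = 120.4301, p* = 30.5914.
Marginal revenue: MR = 33 − 0.04q. Set MR = MC: 33 − 0.04q = 21.8 + 0.073q → q_m = 99.115.
Price p_m = 33 − 0.02·99.115 = 31.0177; MC(q_m) = 21.8 + 0.073·99.115 = 29.0354.
Competitive q* = 120.4301, so Δq = 21.3151; wedge = 31.0177 − 29.0354 = 1.9823.
Welfare loss = ½ × 21.3151 × 1.9823 = 21.13.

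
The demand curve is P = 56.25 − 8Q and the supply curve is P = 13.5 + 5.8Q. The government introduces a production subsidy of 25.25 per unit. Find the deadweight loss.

Competitive equilibrium: 56.25 − 8Q = 13.5 + 5.8Q → Q* = 3.0978, P* = 31.4674.
The subsidy lowers effective supply by 25.25: P = 5.8Q − 11.75.
New quantity: 56.25 − 8Q = 5.8Q − 11.75 → Q' = 4.9275.
Overproduction ΔQ = 4.9275 − 3.0978 = 1.8297; wedge = subsidy = 25.25.
DWL = ½ × 1.8297 × 25.25 = 23.10.

23.10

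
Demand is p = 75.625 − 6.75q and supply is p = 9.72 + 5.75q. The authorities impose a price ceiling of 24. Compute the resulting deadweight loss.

Competitive equilibrium: 75.625 − 6.75q = 9.72 + 5.75q → q* = 5.2724, p* = 40.0363.
At the ceiling p = 24, quantity supplied = (24 − 9.72)/5.75 = 2.4835.
Willingness to pay at q' = 2.4835: 75.625 − 6.75·2.4835 = 58.8614.
Δq = 5.2724 − 2.4835 = 2.7889; wedge = 58.8614 − 24 = 34.8614.
The triangle = ½ × 2.7889 × 34.8614 = 48.61.

48.61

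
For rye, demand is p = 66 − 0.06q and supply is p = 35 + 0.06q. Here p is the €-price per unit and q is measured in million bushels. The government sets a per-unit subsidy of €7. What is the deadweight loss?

€204.17 million

Competitive equilibrium: 66 − 0.06q = 35 + 0.06q → q* = 258.3333, p* = 50.5.
The subsidy lowers effective supply by 7: p = 28 + 0.06q.
New quantity: 66 − 0.06q = 28 + 0.06q → q' = 316.6667.
Overproduction Δq = 316.6667 − 258.3333 = 58.3334; wedge = subsidy = 7.
The triangle = ½ × 58.3334 × 7 = €204.17 million.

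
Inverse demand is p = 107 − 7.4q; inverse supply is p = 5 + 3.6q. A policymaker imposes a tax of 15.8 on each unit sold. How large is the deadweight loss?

11.35

Competitive equilibrium: 107 − 7.4q = 5 + 3.6q → q* = 9.2727, p* = 38.3818.
With the tax, the buyer price exceeds the seller price by 15.8: (107 − 7.4q) − (5 + 3.6q) = 15.8 → q' = 7.8364.
Δq = 9.2727 − 7.8364 = 1.4363; the wedge equals the tax, 15.8.
Welfare loss = ½ × 1.4363 × 15.8 = 11.35.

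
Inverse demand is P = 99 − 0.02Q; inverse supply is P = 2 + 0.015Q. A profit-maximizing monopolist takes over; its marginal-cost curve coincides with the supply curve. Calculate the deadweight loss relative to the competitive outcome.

Competitive equilibrium: 99 − 0.02Q = 2 + 0.015Q → Q* = 2771.42857, P* = 43.57143.
Marginal revenue: MR = 99 − 0.04Q. Set MR = MC: 99 − 0.04Q = 2 + 0.015Q → Q_m = 1763.63636.
Price P_m = 99 − 0.02·1763.63636 = 63.72727; MC(Q_m) = 2 + 0.015·1763.63636 = 28.45455.
Competitive Q* = 2771.42857, so ΔQ = 1007.79221; wedge = 63.72727 − 28.45455 = 35.27272.
Welfare loss = ½ × 1007.79221 × 35.27272 = 17773.79.

17773.79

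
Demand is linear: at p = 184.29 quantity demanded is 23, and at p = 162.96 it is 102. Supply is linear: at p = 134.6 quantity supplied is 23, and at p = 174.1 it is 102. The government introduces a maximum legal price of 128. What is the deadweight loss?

2326.30

Demand slope = (162.96 − 184.29)/(102 − 23) = −0.27, so p = 190.5 − 0.27q.
Supply slope = (174.1 − 134.6)/(102 − 23) = 0.5, so p = 123.1 + 0.5q.
Competitive equilibrium: 190.5 − 0.27q = 123.1 + 0.5q → q* = 87.5325, p* = 166.8662.
At the ceiling p = 128, quantity supplied = (128 − 123.1)/0.5 = 9.8.
Willingness to pay at q' = 9.8: 190.5 − 0.27·9.8 = 187.854.
Δq = 87.5325 − 9.8 = 77.7325; wedge = 187.854 − 128 = 59.854.
The triangle = ½ × 77.7325 × 59.854 = 2326.30.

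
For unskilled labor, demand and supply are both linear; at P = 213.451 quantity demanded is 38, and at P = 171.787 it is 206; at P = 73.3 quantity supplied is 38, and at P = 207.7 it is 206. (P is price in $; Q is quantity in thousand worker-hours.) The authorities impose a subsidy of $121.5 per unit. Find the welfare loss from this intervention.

Demand slope = (171.787 − 213.451)/(206 − 38) = −0.248, so P = 222.875 − 0.248Q.
Supply slope = (207.7 − 73.3)/(206 − 38) = 0.8, so P = 42.9 + 0.8Q.
Competitive equilibrium: 222.875 − 0.248Q = 42.9 + 0.8Q → Q* = 171.7319, P* = 180.2855.
The subsidy lowers effective supply by 121.5: P = 0.8Q − 78.6.
New quantity: 222.875 − 0.248Q = 0.8Q − 78.6 → Q' = 287.667.
Overproduction ΔQ = 287.667 − 171.7319 = 115.9351; wedge = subsidy = 121.5.
The triangle = ½ × 115.9351 × 121.5 = $7043.06 thousand.

$7043.06 thousand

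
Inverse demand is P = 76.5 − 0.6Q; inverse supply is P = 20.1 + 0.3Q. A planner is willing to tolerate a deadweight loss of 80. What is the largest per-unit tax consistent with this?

Competitive equilibrium: 76.5 − 0.6Q = 20.1 + 0.3Q → Q* = 62.6667, P* = 38.9.
A tax t gives ΔQ = t/0.9 and wedge t, so DWL = t²/1.8.
t²/1.8 = 80 → t² = 144 → t = 12.

12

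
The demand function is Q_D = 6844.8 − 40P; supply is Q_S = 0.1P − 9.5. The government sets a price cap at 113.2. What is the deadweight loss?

In inverse form: demand P = 171.12 − 0.025Q, supply P = 95 + 10Q.
Competitive equilibrium: 171.12 − 0.025Q = 95 + 10Q → Q* = 7.59302, P* = 170.93017.
At the ceiling P = 113.2, quantity supplied = (113.2 − 95)/10 = 1.82.
Willingness to pay at Q' = 1.82: 171.12 − 0.025·1.82 = 171.0745.
ΔQ = 7.59302 − 1.82 = 5.77302; wedge = 171.0745 − 113.2 = 57.8745.
DWL = ½ × 5.77302 × 57.8745 = 167.06.

167.06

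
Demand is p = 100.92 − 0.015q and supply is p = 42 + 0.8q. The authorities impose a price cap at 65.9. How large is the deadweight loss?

733.26

Competitive equilibrium: 100.92 − 0.015q = 42 + 0.8q → q* = 72.2945, p* = 99.8356.
At the ceiling p = 65.9, quantity supplied = (65.9 − 42)/0.8 = 29.875.
Willingness to pay at q' = 29.875: 100.92 − 0.015·29.875 = 100.4719.
Δq = 72.2945 − 29.875 = 42.4195; wedge = 100.4719 − 65.9 = 34.5719.
The triangle = ½ × 42.4195 × 34.5719 = 733.26.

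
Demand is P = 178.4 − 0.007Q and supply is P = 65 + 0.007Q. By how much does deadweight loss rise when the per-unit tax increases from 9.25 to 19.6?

10664.20

Competitive equilibrium: 178.4 − 0.007Q = 65 + 0.007Q → Q* = 8100, P* = 121.7.
For a per-unit tax t: ΔQ = t/0.014, so DWL = ½·t·(t/0.014) = t²/0.028.
At t = 9.25: DWL = 3055.804. At t = 19.6: DWL = 13720.
Increase = 13720 − 3055.804 = 10664.20.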